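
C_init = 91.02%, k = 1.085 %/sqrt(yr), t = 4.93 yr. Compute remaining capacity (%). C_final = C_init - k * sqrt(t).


Step 1: sqrt(4.93 yr) = 2.2204
Step 2: drop = 1.085 * 2.2204 = 2.4091
Step 3: C_final = 91.02 - 2.4091 = 88.61%

88.61%


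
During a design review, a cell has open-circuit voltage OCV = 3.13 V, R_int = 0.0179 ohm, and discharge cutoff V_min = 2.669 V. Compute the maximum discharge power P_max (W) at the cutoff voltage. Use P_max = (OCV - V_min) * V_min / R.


dV = OCV - V_min = 0.461 V (so I_max = dV / R)
P_max = dV * V_min / R = 0.461 * 2.669 / 0.0179 = 68.74 W

68.74 W


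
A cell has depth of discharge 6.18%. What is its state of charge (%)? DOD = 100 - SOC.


SOC = 100 - DOD = 100 - 6.18 = 93.82%

93.82%


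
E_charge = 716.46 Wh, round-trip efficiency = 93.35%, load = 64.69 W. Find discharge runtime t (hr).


Step 1: E_discharge = eta/100 * E_charge = 93.35/100 * 716.46 = 668.82 Wh
Step 2: t = E_discharge / P = 668.82 / 64.69 = 10.34 hr

10.34 hr


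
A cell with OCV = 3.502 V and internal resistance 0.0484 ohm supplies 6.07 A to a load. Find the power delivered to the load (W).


Step 1: V_terminal = OCV - I*R = 3.502 - 6.07 * 0.0484 = 3.2082 V
Step 2: P_out = V_terminal * I = 3.2082 * 6.07 = 19.47 W

19.47 W


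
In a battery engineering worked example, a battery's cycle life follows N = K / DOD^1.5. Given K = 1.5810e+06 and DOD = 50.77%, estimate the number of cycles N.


Step 1: DOD^1.5 = 50.77^1.5 = 361.75
Step 2: N = 1.5810e+06 / 361.75 = 4370 cycles

4370 cycles


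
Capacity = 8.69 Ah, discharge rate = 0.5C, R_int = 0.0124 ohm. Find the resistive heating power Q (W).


Step 1: I = C_rate * capacity = 0.5 * 8.69 = 4.345 A
Step 2: Q = I^2 * R = 4.345^2 * 0.0124 = 18.879 * 0.0124 = 0.2341 W

0.2341 W


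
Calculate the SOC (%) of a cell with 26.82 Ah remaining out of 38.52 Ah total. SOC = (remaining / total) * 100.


SOC% = 26.82 / 38.52 * 100 = 69.63%

69.63%


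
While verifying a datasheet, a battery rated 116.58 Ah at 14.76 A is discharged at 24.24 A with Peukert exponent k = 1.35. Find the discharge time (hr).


Step 1: t_rated = C / I_rated = 116.58 / 14.76 = 7.8984 hr
Step 2: ratio = 14.76 / 24.24 = 0.60891
Step 3: ratio^k = 0.60891^1.35 = 0.51185
Step 4: t = t_rated * ratio^k = 7.8984 * 0.51185 = 4.043 hr

4.043 hr


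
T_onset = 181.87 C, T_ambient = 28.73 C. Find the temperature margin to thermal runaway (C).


Safety margin = 181.87 C - 28.73 C = 153.14 C

153.14 C


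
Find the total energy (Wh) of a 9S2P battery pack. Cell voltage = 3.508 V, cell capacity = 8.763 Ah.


V_pack = 9 * 3.508 = 31.572 V
C_pack = 2 * 8.763 = 17.526 Ah
E = V_pack * C_pack = 31.572 * 17.526 = 553.3 Wh

553.3 Wh


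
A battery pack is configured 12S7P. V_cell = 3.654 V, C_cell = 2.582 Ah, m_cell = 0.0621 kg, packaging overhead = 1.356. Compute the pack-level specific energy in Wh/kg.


Step 1: V_pack = 12 * 3.654 = 43.848 V
Step 2: C_pack = 7 * 2.582 = 18.074 Ah
Step 3: E_pack = V_pack * C_pack = 43.848 * 18.074 = 792.51 Wh
Step 4: m_pack = 12 * 7 * 0.0621 * 1.356 = 7.0734 kg
Step 5: ED = E_pack / m_pack = 792.51 / 7.0734 = 112.0 Wh/kg

112.0 Wh/kg


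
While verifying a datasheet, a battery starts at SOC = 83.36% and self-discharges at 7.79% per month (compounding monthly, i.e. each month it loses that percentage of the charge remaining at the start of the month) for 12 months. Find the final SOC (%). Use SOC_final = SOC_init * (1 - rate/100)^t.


decay = (1 - 7.79/100)^12 = 0.37786
SOC_final = 83.36 * 0.37786 = 31.50%

31.50%


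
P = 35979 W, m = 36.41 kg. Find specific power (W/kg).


Specific power = 35979 W / 36.41 kg = 988.2 W/kg

988.2 W/kg


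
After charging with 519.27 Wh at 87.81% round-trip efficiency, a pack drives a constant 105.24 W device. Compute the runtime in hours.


Step 1: E_discharge = eta/100 * E_charge = 87.81/100 * 519.27 = 455.97 Wh
Step 2: t = E_discharge / P = 455.97 / 105.24 = 4.333 hr

4.333 hr


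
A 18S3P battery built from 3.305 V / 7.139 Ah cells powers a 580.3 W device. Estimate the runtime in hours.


Step 1: E_pack = Ns * V_cell * Np * C_cell = 18 * 3.305 * 3 * 7.139 = 1274.1 Wh
Step 2: t = E_pack / P = 1274.1 / 580.3 = 2.196 hr

2.196 hr


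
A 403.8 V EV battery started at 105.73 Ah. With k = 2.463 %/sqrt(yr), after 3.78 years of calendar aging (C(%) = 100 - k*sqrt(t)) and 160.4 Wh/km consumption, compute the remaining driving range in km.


Step 1: capacity retention = 100 - 2.463 * sqrt(3.78) = 100 - 2.463 * 1.9442 = 95.211%
Step 2: C_now = 105.73 * 95.211/100 = 100.67 Ah
Step 3: E_pack = V * C_now = 403.8 * 100.67 = 40651 Wh
Step 4: range = E_pack / consumption = 40651 / 160.4 = 253.4 km

253.4 km


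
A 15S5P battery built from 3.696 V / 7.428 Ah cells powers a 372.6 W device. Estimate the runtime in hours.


Step 1: E_pack = Ns * V_cell * Np * C_cell = 15 * 3.696 * 5 * 7.428 = 2059 Wh
Step 2: t = E_pack / P = 2059 / 372.6 = 5.526 hr

5.526 hr


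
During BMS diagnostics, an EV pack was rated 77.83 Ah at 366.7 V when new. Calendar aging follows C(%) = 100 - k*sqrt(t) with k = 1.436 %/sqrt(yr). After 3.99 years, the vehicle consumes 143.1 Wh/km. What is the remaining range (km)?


Step 1: capacity retention = 100 - 1.436 * sqrt(3.99) = 100 - 1.436 * 1.9975 = 97.132%
Step 2: C_now = 77.83 * 97.132/100 = 75.598 Ah
Step 3: E_pack = V * C_now = 366.7 * 75.598 = 27722 Wh
Step 4: range = E_pack / consumption = 27722 / 143.1 = 193.7 km

193.7 km


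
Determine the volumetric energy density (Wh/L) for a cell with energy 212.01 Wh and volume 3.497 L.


Volumetric ED = 212.01 Wh / 3.497 L = 60.63 Wh/L

60.63 Wh/L


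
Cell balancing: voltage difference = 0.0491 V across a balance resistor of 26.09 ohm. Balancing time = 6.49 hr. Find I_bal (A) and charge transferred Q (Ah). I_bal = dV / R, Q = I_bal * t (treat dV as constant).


First, Ohm's law: I_bal = 0.0491 V / 26.09 ohm = 0.0018819 A
Then Q = I * t = 0.0018819 A * 6.49 hr = 0.01221 Ah

I=0.0018819 A, Q=0.01221 Ah


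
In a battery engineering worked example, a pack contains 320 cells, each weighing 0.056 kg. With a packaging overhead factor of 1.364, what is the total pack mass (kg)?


m_pack = n * m_cell * overhead = 320 * 0.056 * 1.364 = 24.44 kg

24.44 kg


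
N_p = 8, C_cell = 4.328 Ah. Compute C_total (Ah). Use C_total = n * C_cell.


Parallel capacities add: 8 * 4.328 Ah = 34.624 Ah

34.624 Ah


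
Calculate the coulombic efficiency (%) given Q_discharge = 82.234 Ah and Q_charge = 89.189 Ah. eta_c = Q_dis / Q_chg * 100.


eta_c = Q_dis / Q_chg * 100 = 82.234 / 89.189 * 100 = 92.20%

92.20%


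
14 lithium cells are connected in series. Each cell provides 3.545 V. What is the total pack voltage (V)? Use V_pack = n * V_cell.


Series voltages add: 14 * 3.545 V = 49.63 V

49.63 V


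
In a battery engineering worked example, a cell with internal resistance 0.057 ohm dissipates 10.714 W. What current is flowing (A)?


I = sqrt(Q / R) = sqrt(10.714 / 0.057) = sqrt(187.96) = 13.71 A

13.71 A


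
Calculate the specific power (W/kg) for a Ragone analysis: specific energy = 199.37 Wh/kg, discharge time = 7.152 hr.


Specific power = 199.37 Wh/kg / 7.152 hr = 27.88 W/kg

27.88 W/kg


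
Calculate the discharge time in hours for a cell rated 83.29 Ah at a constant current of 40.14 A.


t = capacity / current = 83.29 / 40.14 = 2.075 hr

2.075 hr


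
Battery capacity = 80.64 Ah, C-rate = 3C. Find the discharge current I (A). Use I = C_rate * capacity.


I = C_rate * capacity = 3 * 80.64 = 241.92 A

241.92 A


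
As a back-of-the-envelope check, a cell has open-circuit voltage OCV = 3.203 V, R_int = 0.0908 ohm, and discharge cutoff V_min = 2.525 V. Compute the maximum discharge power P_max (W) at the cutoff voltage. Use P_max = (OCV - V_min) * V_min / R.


P_max = (OCV - V_min) * V_min / R = (3.203 - 2.525) * 2.525 / 0.0908 = 0.678 * 2.525 / 0.0908 = 18.85 W

18.85 W


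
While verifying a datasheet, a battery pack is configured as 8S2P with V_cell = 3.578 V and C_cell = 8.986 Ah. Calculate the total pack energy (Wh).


V_pack = 8 * 3.578 = 28.624 V
C_pack = 2 * 8.986 = 17.972 Ah
E = V_pack * C_pack = 28.624 * 17.972 = 514.4 Wh

514.4 Wh


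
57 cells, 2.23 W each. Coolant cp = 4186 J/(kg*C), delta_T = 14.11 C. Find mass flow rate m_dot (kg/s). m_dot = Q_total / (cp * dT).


Q_total = 57 * 2.23 = 127.11 W
m_dot = Q_total / (cp * dT) = 127.11 / (4186 * 14.11) = 0.002152 kg/s

0.002152 kg/s


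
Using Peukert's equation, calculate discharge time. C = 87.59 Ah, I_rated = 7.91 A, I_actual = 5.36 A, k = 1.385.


Step 1: t_rated = C / I_rated = 87.59 / 7.91 = 11.073 hr
Step 2: ratio = 7.91 / 5.36 = 1.4757
Step 3: ratio^k = 1.4757^1.385 = 1.7142
Step 4: t = t_rated * ratio^k = 11.073 * 1.7142 = 18.98 hr

18.98 hr


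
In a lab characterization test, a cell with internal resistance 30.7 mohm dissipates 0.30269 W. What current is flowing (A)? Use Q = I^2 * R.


Convert: R = 30.7 mohm = 0.0307 ohm
I = sqrt(Q / R) = sqrt(0.30269 / 0.0307) = sqrt(9.8596) = 3.140 A

3.140 A


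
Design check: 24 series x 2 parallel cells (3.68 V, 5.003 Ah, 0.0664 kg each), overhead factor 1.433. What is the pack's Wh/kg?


Step 1: V_pack = 24 * 3.68 = 88.32 V
Step 2: C_pack = 2 * 5.003 = 10.006 Ah
Step 3: E_pack = V_pack * C_pack = 88.32 * 10.006 = 883.73 Wh
Step 4: m_pack = 24 * 2 * 0.0664 * 1.433 = 4.5673 kg
Step 5: ED = E_pack / m_pack = 883.73 / 4.5673 = 193.5 Wh/kg

193.5 Wh/kg


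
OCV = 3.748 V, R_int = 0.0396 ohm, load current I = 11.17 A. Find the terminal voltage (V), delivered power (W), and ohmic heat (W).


Step 1: V_terminal = OCV - I*R = 3.748 - 11.17 * 0.0396 = 3.3057 V
Step 2: P_out = V_terminal * I = 3.3057 * 11.17 = 36.92 W
Step 3: Q = I^2 * R = 11.17^2 * 0.0396 = 4.941 W

V=3.3057 V, P=36.92 W, Q=4.941 W


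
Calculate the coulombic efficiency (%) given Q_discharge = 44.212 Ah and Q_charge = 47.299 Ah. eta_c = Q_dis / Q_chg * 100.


eta_c = Q_dis / Q_chg * 100 = 44.212 / 47.299 * 100 = 93.47%

93.47%


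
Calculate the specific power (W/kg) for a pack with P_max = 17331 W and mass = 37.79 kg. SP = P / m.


Specific power = 17331 W / 37.79 kg = 458.6 W/kg

458.6 W/kg


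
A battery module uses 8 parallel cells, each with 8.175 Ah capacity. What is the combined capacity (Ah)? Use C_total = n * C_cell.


Parallel capacities add: 8 * 8.175 Ah = 65.4 Ah

65.4 Ah


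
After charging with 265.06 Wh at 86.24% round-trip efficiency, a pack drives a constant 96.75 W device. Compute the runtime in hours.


Step 1: E_discharge = eta/100 * E_charge = 86.24/100 * 265.06 = 228.59 Wh
Step 2: t = E_discharge / P = 228.59 / 96.75 = 2.363 hr

2.363 hr


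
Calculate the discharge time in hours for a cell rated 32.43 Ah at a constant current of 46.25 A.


t = capacity / current = 32.43 / 46.25 = 0.7012 hr

0.7012 hr


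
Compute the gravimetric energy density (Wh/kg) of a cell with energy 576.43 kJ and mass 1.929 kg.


Convert: E = 576.43 kJ = 160.12 Wh
ED = E / m = 160.12 / 1.929 = 83.01 Wh/kg

83.01 Wh/kg


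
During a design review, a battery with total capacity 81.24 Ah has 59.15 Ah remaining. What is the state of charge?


SOC% = 59.15 / 81.24 * 100 = 72.81%

72.81%


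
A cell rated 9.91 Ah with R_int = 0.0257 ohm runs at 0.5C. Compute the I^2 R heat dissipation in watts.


Step 1: I = C_rate * capacity = 0.5 * 9.91 = 4.955 A
Step 2: Q = I^2 * R = 4.955^2 * 0.0257 = 24.552 * 0.0257 = 0.6310 W

0.6310 W


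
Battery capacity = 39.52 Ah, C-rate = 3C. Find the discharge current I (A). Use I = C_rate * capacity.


I = C_rate * capacity = 3 * 39.52 = 118.56 A

118.56 A


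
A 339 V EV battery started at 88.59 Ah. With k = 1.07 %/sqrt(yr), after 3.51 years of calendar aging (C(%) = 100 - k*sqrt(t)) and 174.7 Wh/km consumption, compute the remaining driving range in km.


Step 1: capacity retention = 100 - 1.07 * sqrt(3.51) = 100 - 1.07 * 1.8735 = 97.995%
Step 2: C_now = 88.59 * 97.995/100 = 86.814 Ah
Step 3: E_pack = V * C_now = 339 * 86.814 = 29430 Wh
Step 4: range = E_pack / consumption = 29430 / 174.7 = 168.5 km

168.5 km


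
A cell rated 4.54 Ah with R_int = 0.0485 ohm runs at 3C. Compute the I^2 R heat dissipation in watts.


Step 1: I = C_rate * capacity = 3 * 4.54 = 13.62 A
Step 2: Q = I^2 * R = 13.62^2 * 0.0485 = 185.5 * 0.0485 = 8.997 W

8.997 W


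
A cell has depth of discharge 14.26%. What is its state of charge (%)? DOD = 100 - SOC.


SOC = 100 - DOD = 100 - 14.26 = 85.74%

85.74%


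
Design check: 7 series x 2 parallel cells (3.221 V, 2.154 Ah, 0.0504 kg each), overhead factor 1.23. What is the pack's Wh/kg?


Step 1: V_pack = 7 * 3.221 = 22.547 V
Step 2: C_pack = 2 * 2.154 = 4.308 Ah
Step 3: E_pack = V_pack * C_pack = 22.547 * 4.308 = 97.132 Wh
Step 4: m_pack = 7 * 2 * 0.0504 * 1.23 = 0.86789 kg
Step 5: ED = E_pack / m_pack = 97.132 / 0.86789 = 111.9 Wh/kg

111.9 Wh/kg


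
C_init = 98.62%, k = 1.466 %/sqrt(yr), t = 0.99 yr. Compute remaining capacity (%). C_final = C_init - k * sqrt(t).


sqrt(t) = sqrt(0.99) = 0.99499
C_final = 98.62 - 1.466 * 0.99499 = 97.16%

97.16%


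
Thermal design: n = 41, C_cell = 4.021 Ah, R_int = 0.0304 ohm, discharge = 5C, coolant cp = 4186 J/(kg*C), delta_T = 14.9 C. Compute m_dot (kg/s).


Step 1: I = 5 * 4.021 = 20.105 A
Step 2: Q_cell = I^2 * R = 20.105^2 * 0.0304 = 12.288 W
Step 3: Q_total = 41 * 12.288 = 503.81 W
Step 4: m_dot = Q_total / (cp * dT) = 503.81 / (4186 * 14.9) = 0.008078 kg/s

0.008078 kg/s


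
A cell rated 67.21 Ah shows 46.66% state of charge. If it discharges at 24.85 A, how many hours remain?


Step 1: remaining = SOC/100 * C_total = 46.66/100 * 67.21 = 31.36 Ah
Step 2: t = remaining / I = 31.36 / 24.85 = 1.262 hr

1.262 hr


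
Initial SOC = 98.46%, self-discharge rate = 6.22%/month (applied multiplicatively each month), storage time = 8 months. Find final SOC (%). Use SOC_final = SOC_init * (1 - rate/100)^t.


Monthly retention factor = 1 - 6.22/100 = 0.9378
Over 8 months: factor^8 = 0.59825
SOC_final = 98.46 * 0.59825 = 58.90%

58.90%


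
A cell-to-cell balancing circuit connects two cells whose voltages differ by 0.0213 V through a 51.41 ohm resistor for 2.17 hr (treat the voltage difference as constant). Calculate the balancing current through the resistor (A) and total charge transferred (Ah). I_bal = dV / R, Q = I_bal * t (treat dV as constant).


First, Ohm's law: I_bal = 0.0213 V / 51.41 ohm = 4.1432e-04 A
Then Q = I * t = 4.1432e-04 A * 2.17 hr = 8.991e-04 Ah

I=4.1432e-04 A, Q=8.991e-04 Ah


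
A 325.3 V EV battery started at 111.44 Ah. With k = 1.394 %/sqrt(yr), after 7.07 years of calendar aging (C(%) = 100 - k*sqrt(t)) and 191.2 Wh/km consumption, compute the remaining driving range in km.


Step 1: capacity retention = 100 - 1.394 * sqrt(7.07) = 100 - 1.394 * 2.6589 = 96.293%
Step 2: C_now = 111.44 * 96.293/100 = 107.31 Ah
Step 3: E_pack = V * C_now = 325.3 * 107.31 = 34908 Wh
Step 4: range = E_pack / consumption = 34908 / 191.2 = 182.6 km

182.6 km


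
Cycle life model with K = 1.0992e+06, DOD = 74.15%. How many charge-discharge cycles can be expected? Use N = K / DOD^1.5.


DOD^1.5 = 638.51
N = K / DOD^1.5 = 1.0992e+06 / 638.51 = 1722

1722 cycles


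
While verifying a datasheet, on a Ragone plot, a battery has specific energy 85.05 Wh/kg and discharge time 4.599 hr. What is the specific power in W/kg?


Specific power = 85.05 Wh/kg / 4.599 hr = 18.49 W/kg

18.49 W/kg


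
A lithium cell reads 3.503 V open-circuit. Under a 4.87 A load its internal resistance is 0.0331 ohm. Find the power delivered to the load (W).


Step 1: V_terminal = OCV - I*R = 3.503 - 4.87 * 0.0331 = 3.3418 V
Step 2: P_out = V_terminal * I = 3.3418 * 4.87 = 16.27 W

16.27 W


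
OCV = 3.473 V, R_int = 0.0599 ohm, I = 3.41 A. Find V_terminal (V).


IR drop = 3.41 * 0.0599 = 0.20426 V
V = 3.473 - 0.20426 = 3.269 V

3.269 V


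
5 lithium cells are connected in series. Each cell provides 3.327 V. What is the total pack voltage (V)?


V_pack = n * V_cell = 5 * 3.327 = 16.635 V

16.635 V


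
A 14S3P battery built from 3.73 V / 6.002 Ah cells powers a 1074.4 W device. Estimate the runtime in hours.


Step 1: E_pack = Ns * V_cell * Np * C_cell = 14 * 3.73 * 3 * 6.002 = 940.27 Wh
Step 2: t = E_pack / P = 940.27 / 1074.4 = 0.8752 hr

0.8752 hr


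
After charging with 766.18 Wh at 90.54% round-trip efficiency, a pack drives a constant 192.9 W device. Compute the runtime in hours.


Step 1: E_discharge = eta/100 * E_charge = 90.54/100 * 766.18 = 693.7 Wh
Step 2: t = E_discharge / P = 693.7 / 192.9 = 3.596 hr

3.596 hr


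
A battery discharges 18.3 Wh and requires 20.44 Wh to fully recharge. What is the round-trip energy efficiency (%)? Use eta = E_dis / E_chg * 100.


Round-trip efficiency = 18.3/20.44 * 100% = 89.53%

89.53%


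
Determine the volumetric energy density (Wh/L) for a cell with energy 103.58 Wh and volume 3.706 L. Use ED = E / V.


ED = E / V = 103.58 / 3.706 = 27.95 Wh/L

27.95 Wh/L


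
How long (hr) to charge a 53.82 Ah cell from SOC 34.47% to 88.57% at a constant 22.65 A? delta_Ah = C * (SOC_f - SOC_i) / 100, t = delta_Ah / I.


Step 1: dSOC = 88.57% - 34.47% = 54.1%
Step 2: delta_Ah = 53.82 * 54.1 / 100 = 29.117 Ah
Step 3: t = 29.117 / 22.65 = 1.286 hr

1.286 hr


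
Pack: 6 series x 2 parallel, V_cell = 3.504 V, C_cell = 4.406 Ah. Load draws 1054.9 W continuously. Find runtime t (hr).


Step 1: E_pack = Ns * V_cell * Np * C_cell = 6 * 3.504 * 2 * 4.406 = 185.26 Wh
Step 2: t = E_pack / P = 185.26 / 1054.9 = 0.1756 hr

0.1756 hr


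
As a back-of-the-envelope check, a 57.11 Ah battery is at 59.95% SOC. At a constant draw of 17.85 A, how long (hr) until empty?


Step 1: remaining = SOC/100 * C_total = 59.95/100 * 57.11 = 34.237 Ah
Step 2: t = remaining / I = 34.237 / 17.85 = 1.918 hr

1.918 hr


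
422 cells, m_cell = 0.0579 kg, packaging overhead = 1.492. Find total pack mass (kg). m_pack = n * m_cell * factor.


m_pack = n * m_cell * overhead = 422 * 0.0579 * 1.492 = 36.46 kg

36.46 kg


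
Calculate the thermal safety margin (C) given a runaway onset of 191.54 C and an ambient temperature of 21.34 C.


margin = T_onset - T_ambient = 191.54 - 21.34 = 170.2 C

170.2 C


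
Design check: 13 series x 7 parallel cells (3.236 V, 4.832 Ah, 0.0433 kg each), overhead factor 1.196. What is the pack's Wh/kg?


Step 1: V_pack = 13 * 3.236 = 42.068 V
Step 2: C_pack = 7 * 4.832 = 33.824 Ah
Step 3: E_pack = V_pack * C_pack = 42.068 * 33.824 = 1422.9 Wh
Step 4: m_pack = 13 * 7 * 0.0433 * 1.196 = 4.7126 kg
Step 5: ED = E_pack / m_pack = 1422.9 / 4.7126 = 301.9 Wh/kg

301.9 Wh/kg


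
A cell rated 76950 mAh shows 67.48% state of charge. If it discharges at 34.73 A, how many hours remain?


Convert: C_total = 76950 mAh = 76.95 Ah
Step 1: remaining = SOC/100 * C_total = 67.48/100 * 76.95 = 51.926 Ah
Step 2: t = remaining / I = 51.926 / 34.73 = 1.495 hr

1.495 hr


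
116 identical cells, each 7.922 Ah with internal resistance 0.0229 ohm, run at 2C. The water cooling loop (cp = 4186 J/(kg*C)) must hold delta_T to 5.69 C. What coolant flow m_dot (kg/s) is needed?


Step 1: I = 2 * 7.922 = 15.844 A
Step 2: Q_cell = I^2 * R = 15.844^2 * 0.0229 = 5.7486 W
Step 3: Q_total = 116 * 5.7486 = 666.84 W
Step 4: m_dot = Q_total / (cp * dT) = 666.84 / (4186 * 5.69) = 0.02800 kg/s

0.02800 kg/s


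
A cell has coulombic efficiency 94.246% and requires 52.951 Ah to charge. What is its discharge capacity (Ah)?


Q_dis = eta/100 * Q_chg = 94.246/100 * 52.951 = 49.90 Ah

49.90 Ah


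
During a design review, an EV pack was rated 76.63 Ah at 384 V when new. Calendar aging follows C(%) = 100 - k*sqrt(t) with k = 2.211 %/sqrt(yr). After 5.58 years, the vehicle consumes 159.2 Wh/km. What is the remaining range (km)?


Step 1: capacity retention = 100 - 2.211 * sqrt(5.58) = 100 - 2.211 * 2.3622 = 94.777%
Step 2: C_now = 76.63 * 94.777/100 = 72.628 Ah
Step 3: E_pack = V * C_now = 384 * 72.628 = 27889 Wh
Step 4: range = E_pack / consumption = 27889 / 159.2 = 175.2 km

175.2 km


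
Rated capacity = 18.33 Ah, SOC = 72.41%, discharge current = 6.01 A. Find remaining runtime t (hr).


Step 1: remaining = SOC/100 * C_total = 72.41/100 * 18.33 = 13.273 Ah
Step 2: t = remaining / I = 13.273 / 6.01 = 2.208 hr

2.208 hr


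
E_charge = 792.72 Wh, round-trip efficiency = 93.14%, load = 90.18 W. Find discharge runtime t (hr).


Step 1: E_discharge = eta/100 * E_charge = 93.14/100 * 792.72 = 738.34 Wh
Step 2: t = E_discharge / P = 738.34 / 90.18 = 8.187 hr

8.187 hr


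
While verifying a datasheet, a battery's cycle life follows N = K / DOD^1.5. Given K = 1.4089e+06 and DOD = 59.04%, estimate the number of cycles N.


DOD^1.5 = 453.65
N = K / DOD^1.5 = 1.4089e+06 / 453.65 = 3106

3106 cycles


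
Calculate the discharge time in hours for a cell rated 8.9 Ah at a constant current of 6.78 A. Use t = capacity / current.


t = capacity / current = 8.9 / 6.78 = 1.313 hr

1.313 hr


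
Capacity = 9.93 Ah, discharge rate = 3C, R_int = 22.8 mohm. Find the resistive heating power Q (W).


Convert: R = 22.8 mohm = 0.0228 ohm
Step 1: I = C_rate * capacity = 3 * 9.93 = 29.79 A
Step 2: Q = I^2 * R = 29.79^2 * 0.0228 = 887.44 * 0.0228 = 20.23 W

20.23 W


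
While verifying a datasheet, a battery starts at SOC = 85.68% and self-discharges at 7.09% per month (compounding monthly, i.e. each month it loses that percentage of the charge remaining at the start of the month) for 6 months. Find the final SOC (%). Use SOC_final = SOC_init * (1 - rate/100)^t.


decay = (1 - 7.09/100)^6 = 0.64324
SOC_final = 85.68 * 0.64324 = 55.11%

55.11%


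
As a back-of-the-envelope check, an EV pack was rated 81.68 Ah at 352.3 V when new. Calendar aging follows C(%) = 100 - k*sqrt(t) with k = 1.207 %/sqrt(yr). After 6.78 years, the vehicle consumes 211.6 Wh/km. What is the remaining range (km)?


Step 1: capacity retention = 100 - 1.207 * sqrt(6.78) = 100 - 1.207 * 2.6038 = 96.857%
Step 2: C_now = 81.68 * 96.857/100 = 79.113 Ah
Step 3: E_pack = V * C_now = 352.3 * 79.113 = 27872 Wh
Step 4: range = E_pack / consumption = 27872 / 211.6 = 131.7 km

131.7 km


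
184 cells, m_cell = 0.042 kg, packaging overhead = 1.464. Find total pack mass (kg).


Cell mass sum = 184 * 0.042 = 7.728 kg
With overhead 1.464: m_pack = 7.728 * 1.464 = 11.31 kg

11.31 kg


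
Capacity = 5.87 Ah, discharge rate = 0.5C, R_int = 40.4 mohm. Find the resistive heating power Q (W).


Convert: R = 40.4 mohm = 0.0404 ohm
Step 1: I = C_rate * capacity = 0.5 * 5.87 = 2.935 A
Step 2: Q = I^2 * R = 2.935^2 * 0.0404 = 8.6142 * 0.0404 = 0.3480 W

0.3480 W


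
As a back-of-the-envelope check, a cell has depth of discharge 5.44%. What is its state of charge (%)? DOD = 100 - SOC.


SOC = 100 - DOD = 100 - 5.44 = 94.56%

94.56%


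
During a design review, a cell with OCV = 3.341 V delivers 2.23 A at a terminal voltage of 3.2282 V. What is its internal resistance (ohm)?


R = (OCV - V) / I = (3.341 - 3.2282) / 2.23 = 0.05058 ohm

0.05058 ohm


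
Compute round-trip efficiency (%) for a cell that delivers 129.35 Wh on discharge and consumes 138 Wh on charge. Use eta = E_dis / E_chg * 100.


Round-trip efficiency = 129.35/138 * 100% = 93.73%

93.73%


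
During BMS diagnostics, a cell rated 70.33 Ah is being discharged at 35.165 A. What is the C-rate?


C_rate = I / capacity = 35.165 / 70.33 = 0.5C

0.5C


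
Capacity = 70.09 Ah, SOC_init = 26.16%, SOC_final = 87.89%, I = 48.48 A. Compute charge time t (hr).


delta_Ah = 70.09 * (87.89 - 26.16) / 100 = 43.267 Ah
t = delta_Ah / I = 43.267 / 48.48 = 0.8925 hr

0.8925 hr


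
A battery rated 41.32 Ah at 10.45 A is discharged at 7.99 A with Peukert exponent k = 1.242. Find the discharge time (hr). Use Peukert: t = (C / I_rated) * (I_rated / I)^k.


t_rated = C / I_rated = 41.32 / 10.45 = 3.9541 hr
(I_rated/I)^k = (1.3079)^1.242 = 1.3957
t = t_rated * (I_rated/I)^k = 3.9541 * 1.3957 = 5.519 hr

5.519 hr


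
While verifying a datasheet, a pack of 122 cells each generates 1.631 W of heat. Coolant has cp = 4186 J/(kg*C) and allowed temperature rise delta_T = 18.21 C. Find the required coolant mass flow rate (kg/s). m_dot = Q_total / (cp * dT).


Q_total = 122 * 1.631 = 198.98 W
m_dot = Q_total / (cp * dT) = 198.98 / (4186 * 18.21) = 0.002610 kg/s

0.002610 kg/s


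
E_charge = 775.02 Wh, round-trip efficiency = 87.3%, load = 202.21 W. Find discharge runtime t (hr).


Step 1: E_discharge = eta/100 * E_charge = 87.3/100 * 775.02 = 676.59 Wh
Step 2: t = E_discharge / P = 676.59 / 202.21 = 3.346 hr

3.346 hr


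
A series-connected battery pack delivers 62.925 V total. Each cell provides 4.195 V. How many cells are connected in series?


n = V_pack / V_cell = 62.925 / 4.195 = 15

15


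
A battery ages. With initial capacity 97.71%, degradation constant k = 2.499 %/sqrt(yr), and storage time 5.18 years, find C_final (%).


sqrt(t) = sqrt(5.18) = 2.276
C_final = 97.71 - 2.499 * 2.276 = 92.02%

92.02%


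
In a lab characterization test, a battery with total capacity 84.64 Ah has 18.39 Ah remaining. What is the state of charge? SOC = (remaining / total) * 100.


SOC% = 18.39 / 84.64 * 100 = 21.73%

21.73%


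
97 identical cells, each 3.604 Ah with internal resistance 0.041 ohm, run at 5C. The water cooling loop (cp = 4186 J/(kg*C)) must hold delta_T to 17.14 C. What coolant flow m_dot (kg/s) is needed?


Step 1: I = 5 * 3.604 = 18.02 A
Step 2: Q_cell = I^2 * R = 18.02^2 * 0.041 = 13.314 W
Step 3: Q_total = 97 * 13.314 = 1291.5 W
Step 4: m_dot = Q_total / (cp * dT) = 1291.5 / (4186 * 17.14) = 0.01800 kg/s

0.01800 kg/s


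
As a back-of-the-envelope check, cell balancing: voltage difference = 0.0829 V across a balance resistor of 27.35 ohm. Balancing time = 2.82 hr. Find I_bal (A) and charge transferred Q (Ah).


First, Ohm's law: I_bal = 0.0829 V / 27.35 ohm = 0.0030311 A
Then Q = I * t = 0.0030311 A * 2.82 hr = 0.008548 Ah

I=0.0030311 A, Q=0.008548 Ah


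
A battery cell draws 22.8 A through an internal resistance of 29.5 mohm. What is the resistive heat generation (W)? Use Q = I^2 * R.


Convert: R = 29.5 mohm = 0.0295 ohm
I^2 = 519.84
Q = 519.84 * 0.0295 = 15.34 W

15.34 W


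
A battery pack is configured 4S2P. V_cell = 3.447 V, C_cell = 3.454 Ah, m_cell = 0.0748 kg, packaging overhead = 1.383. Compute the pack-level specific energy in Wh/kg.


Step 1: V_pack = 4 * 3.447 = 13.788 V
Step 2: C_pack = 2 * 3.454 = 6.908 Ah
Step 3: E_pack = V_pack * C_pack = 13.788 * 6.908 = 95.248 Wh
Step 4: m_pack = 4 * 2 * 0.0748 * 1.383 = 0.82759 kg
Step 5: ED = E_pack / m_pack = 95.248 / 0.82759 = 115.1 Wh/kg

115.1 Wh/kg


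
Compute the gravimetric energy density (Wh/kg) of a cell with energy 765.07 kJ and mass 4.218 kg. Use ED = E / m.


Convert: E = 765.07 kJ = 212.52 Wh
ED = E / m = 212.52 / 4.218 = 50.38 Wh/kg

50.38 Wh/kg


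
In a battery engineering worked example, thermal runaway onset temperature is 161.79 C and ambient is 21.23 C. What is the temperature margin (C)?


margin = T_onset - T_ambient = 161.79 - 21.23 = 140.56 C

140.56 C


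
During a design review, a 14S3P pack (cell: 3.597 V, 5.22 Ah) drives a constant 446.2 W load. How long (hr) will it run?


Step 1: E_pack = Ns * V_cell * Np * C_cell = 14 * 3.597 * 3 * 5.22 = 788.61 Wh
Step 2: t = E_pack / P = 788.61 / 446.2 = 1.767 hr

1.767 hr


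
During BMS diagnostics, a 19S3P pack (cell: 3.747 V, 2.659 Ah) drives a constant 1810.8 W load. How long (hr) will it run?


Step 1: E_pack = Ns * V_cell * Np * C_cell = 19 * 3.747 * 3 * 2.659 = 567.91 Wh
Step 2: t = E_pack / P = 567.91 / 1810.8 = 0.3136 hr

0.3136 hr


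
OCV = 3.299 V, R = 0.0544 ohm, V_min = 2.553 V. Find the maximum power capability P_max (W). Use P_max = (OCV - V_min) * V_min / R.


P_max = (OCV - V_min) * V_min / R = (3.299 - 2.553) * 2.553 / 0.0544 = 0.746 * 2.553 / 0.0544 = 35.01 W

35.01 W


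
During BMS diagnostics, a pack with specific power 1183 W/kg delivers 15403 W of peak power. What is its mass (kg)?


m = P / SP = 15403 / 1183 = 13.02 kg

13.02 kg


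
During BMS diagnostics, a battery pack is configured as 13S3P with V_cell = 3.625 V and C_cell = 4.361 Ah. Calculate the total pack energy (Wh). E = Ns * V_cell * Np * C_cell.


V_pack = 13 * 3.625 = 47.125 V
C_pack = 3 * 4.361 = 13.083 Ah
E = V_pack * C_pack = 47.125 * 13.083 = 616.5 Wh

616.5 Wh


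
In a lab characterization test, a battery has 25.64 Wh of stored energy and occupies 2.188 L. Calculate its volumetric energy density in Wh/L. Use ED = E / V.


Volumetric ED = 25.64 Wh / 2.188 L = 11.72 Wh/L

11.72 Wh/L


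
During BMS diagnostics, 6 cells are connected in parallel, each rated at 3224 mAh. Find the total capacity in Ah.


Convert: C_cell = 3224 mAh = 3.224 Ah
C_total = 6 * 3.224 = 19.344 Ah

19.344 Ah


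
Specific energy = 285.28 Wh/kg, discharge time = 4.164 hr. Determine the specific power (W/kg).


Specific power = 285.28 Wh/kg / 4.164 hr = 68.51 W/kg

68.51 W/kg


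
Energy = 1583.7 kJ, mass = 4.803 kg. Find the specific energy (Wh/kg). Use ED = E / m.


Convert: E = 1583.7 kJ = 439.92 Wh
ED = E / m = 439.92 / 4.803 = 91.59 Wh/kg

91.59 Wh/kg


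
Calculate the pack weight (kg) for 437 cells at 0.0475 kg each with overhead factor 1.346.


Cell mass sum = 437 * 0.0475 = 20.758 kg
With overhead 1.346: m_pack = 20.758 * 1.346 = 27.94 kg

27.94 kg


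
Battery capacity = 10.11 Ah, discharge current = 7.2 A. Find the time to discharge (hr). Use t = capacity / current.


Runtime = 10.11 Ah / 7.2 A = 1.404 hr

1.404 hr


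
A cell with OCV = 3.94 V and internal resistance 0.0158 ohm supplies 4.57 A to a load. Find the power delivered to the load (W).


Step 1: V_terminal = OCV - I*R = 3.94 - 4.57 * 0.0158 = 3.8678 V
Step 2: P_out = V_terminal * I = 3.8678 * 4.57 = 17.68 W

17.68 W


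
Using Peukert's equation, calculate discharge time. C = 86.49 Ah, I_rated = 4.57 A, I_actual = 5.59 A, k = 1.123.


Step 1: t_rated = C / I_rated = 86.49 / 4.57 = 18.926 hr
Step 2: ratio = 4.57 / 5.59 = 0.81753
Step 3: ratio^k = 0.81753^1.123 = 0.79752
Step 4: t = t_rated * ratio^k = 18.926 * 0.79752 = 15.09 hr

15.09 hr


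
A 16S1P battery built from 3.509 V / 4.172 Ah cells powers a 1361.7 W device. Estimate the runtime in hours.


Step 1: E_pack = Ns * V_cell * Np * C_cell = 16 * 3.509 * 1 * 4.172 = 234.23 Wh
Step 2: t = E_pack / P = 234.23 / 1361.7 = 0.1720 hr

0.1720 hr


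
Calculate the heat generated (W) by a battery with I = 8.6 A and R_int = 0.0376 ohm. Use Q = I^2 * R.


Q = I^2 * R = 8.6^2 * 0.0376 = 2.781 W

2.781 W


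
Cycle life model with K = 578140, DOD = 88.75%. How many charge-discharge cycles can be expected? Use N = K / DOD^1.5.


DOD^1.5 = 836.09
N = K / DOD^1.5 = 578140 / 836.09 = 691.5

691.5 cycles


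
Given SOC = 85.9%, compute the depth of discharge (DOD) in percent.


DOD = 100 - SOC = 100 - 85.9 = 14.1%

14.1%


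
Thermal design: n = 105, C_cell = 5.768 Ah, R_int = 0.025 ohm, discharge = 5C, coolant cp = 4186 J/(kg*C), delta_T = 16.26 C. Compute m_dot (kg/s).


Step 1: I = 5 * 5.768 = 28.84 A
Step 2: Q_cell = I^2 * R = 28.84^2 * 0.025 = 20.794 W
Step 3: Q_total = 105 * 20.794 = 2183.4 W
Step 4: m_dot = Q_total / (cp * dT) = 2183.4 / (4186 * 16.26) = 0.03208 kg/s

0.03208 kg/s


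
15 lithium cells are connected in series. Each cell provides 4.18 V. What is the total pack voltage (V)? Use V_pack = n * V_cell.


Series voltages add: 15 * 4.18 V = 62.7 V

62.7 V


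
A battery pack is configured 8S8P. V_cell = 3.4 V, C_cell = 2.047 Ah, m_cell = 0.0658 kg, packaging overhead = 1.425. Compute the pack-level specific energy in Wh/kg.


Step 1: V_pack = 8 * 3.4 = 27.2 V
Step 2: C_pack = 8 * 2.047 = 16.376 Ah
Step 3: E_pack = V_pack * C_pack = 27.2 * 16.376 = 445.43 Wh
Step 4: m_pack = 8 * 8 * 0.0658 * 1.425 = 6.001 kg
Step 5: ED = E_pack / m_pack = 445.43 / 6.001 = 74.23 Wh/kg

74.23 Wh/kg


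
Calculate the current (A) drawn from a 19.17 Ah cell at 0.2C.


At 0.2C: I = 0.2 * 19.17 Ah = 3.834 A

3.834 A


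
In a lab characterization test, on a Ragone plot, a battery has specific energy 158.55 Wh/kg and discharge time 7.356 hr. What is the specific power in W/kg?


Specific power = 158.55 Wh/kg / 7.356 hr = 21.55 W/kg

21.55 W/kg


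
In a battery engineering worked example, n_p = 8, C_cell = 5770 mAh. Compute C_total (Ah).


Convert: C_cell = 5770 mAh = 5.77 Ah
C_total = 8 * 5.77 = 46.16 Ah

46.16 Ah


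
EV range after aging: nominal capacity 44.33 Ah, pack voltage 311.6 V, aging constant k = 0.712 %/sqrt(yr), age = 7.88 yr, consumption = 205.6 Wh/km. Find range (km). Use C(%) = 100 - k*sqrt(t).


Step 1: capacity retention = 100 - 0.712 * sqrt(7.88) = 100 - 0.712 * 2.8071 = 98.001%
Step 2: C_now = 44.33 * 98.001/100 = 43.444 Ah
Step 3: E_pack = V * C_now = 311.6 * 43.444 = 13537 Wh
Step 4: range = E_pack / consumption = 13537 / 205.6 = 65.84 km

65.84 km


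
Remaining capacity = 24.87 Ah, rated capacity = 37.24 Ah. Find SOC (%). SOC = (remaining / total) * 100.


SOC% = 24.87 / 37.24 * 100 = 66.78%

66.78%


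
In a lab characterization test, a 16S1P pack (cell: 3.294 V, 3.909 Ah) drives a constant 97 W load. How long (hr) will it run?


Step 1: E_pack = Ns * V_cell * Np * C_cell = 16 * 3.294 * 1 * 3.909 = 206.02 Wh
Step 2: t = E_pack / P = 206.02 / 97 = 2.124 hr

2.124 hr


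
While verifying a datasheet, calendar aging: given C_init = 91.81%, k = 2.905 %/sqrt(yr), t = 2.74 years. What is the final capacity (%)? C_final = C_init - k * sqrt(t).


Step 1: sqrt(2.74 yr) = 1.6553
Step 2: drop = 2.905 * 1.6553 = 4.8086
Step 3: C_final = 91.81 - 4.8086 = 87.00%

87.00%


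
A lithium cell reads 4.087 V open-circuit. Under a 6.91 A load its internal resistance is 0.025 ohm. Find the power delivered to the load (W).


Step 1: V_terminal = OCV - I*R = 4.087 - 6.91 * 0.025 = 3.9143 V
Step 2: P_out = V_terminal * I = 3.9143 * 6.91 = 27.05 W

27.05 W


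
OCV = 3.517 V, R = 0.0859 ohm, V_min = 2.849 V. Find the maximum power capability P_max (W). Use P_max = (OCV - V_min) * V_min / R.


P_max = (OCV - V_min) * V_min / R = (3.517 - 2.849) * 2.849 / 0.0859 = 0.668 * 2.849 / 0.0859 = 22.16 W

22.16 W


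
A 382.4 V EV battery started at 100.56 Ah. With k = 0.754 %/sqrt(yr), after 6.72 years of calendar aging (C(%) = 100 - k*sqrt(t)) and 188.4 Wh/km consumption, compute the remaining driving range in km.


Step 1: capacity retention = 100 - 0.754 * sqrt(6.72) = 100 - 0.754 * 2.5923 = 98.045%
Step 2: C_now = 100.56 * 98.045/100 = 98.594 Ah
Step 3: E_pack = V * C_now = 382.4 * 98.594 = 37702 Wh
Step 4: range = E_pack / consumption = 37702 / 188.4 = 200.1 km

200.1 km


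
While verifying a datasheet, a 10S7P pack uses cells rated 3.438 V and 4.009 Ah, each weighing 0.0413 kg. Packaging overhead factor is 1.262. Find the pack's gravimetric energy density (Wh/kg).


Step 1: V_pack = 10 * 3.438 = 34.38 V
Step 2: C_pack = 7 * 4.009 = 28.063 Ah
Step 3: E_pack = V_pack * C_pack = 34.38 * 28.063 = 964.81 Wh
Step 4: m_pack = 10 * 7 * 0.0413 * 1.262 = 3.6484 kg
Step 5: ED = E_pack / m_pack = 964.81 / 3.6484 = 264.4 Wh/kg

264.4 Wh/kg


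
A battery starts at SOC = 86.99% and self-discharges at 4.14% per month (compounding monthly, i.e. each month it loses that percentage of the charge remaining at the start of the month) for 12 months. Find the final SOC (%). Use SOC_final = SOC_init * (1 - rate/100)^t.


Monthly retention factor = 1 - 4.14/100 = 0.9586
Over 12 months: factor^12 = 0.60207
SOC_final = 86.99 * 0.60207 = 52.37%

52.37%


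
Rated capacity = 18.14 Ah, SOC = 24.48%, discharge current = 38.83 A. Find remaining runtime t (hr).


Step 1: remaining = SOC/100 * C_total = 24.48/100 * 18.14 = 4.4407 Ah
Step 2: t = remaining / I = 4.4407 / 38.83 = 0.1144 hr

0.1144 hr


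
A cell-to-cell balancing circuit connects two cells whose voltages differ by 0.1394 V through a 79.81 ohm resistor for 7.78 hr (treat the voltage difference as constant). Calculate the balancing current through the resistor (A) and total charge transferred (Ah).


I_bal = dV / R = 0.1394 / 79.81 = 0.0017466 A
Q = I_bal * t = 0.0017466 * 7.78 = 0.01359 Ah

I=0.0017466 A, Q=0.01359 Ah


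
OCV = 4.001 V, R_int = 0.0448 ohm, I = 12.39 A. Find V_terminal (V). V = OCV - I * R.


V = OCV - I*R = 4.001 - 12.39 * 0.0448 = 3.446 V

3.446 V


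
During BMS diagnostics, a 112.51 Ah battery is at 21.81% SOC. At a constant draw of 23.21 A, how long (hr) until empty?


Step 1: remaining = SOC/100 * C_total = 21.81/100 * 112.51 = 24.538 Ah
Step 2: t = remaining / I = 24.538 / 23.21 = 1.057 hr

1.057 hr


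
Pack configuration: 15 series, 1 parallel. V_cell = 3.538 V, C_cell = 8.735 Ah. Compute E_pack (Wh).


E = Ns * Vcell * Np * Ccell = 15 * 3.538 * 1 * 8.735 = 463.6 Wh

463.6 Wh


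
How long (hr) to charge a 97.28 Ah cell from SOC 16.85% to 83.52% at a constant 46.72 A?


Step 1: dSOC = 83.52% - 16.85% = 66.67%
Step 2: delta_Ah = 97.28 * 66.67 / 100 = 64.857 Ah
Step 3: t = 64.857 / 46.72 = 1.388 hr

1.388 hr


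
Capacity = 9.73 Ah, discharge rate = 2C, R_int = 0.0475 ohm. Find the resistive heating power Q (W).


Step 1: I = C_rate * capacity = 2 * 9.73 = 19.46 A
Step 2: Q = I^2 * R = 19.46^2 * 0.0475 = 378.69 * 0.0475 = 17.99 W

17.99 W


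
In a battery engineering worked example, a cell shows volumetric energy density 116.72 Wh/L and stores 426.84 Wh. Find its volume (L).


V = E / ED = 426.84 / 116.72 = 3.657 L

3.657 L


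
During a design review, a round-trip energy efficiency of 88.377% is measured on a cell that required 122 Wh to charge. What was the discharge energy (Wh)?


E_dis = eta/100 * E_chg = 88.377/100 * 122 = 107.8 Wh

107.8 Wh


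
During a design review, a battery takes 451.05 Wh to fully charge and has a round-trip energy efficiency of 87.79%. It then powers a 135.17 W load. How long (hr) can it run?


Step 1: E_discharge = eta/100 * E_charge = 87.79/100 * 451.05 = 395.98 Wh
Step 2: t = E_discharge / P = 395.98 / 135.17 = 2.929 hr

2.929 hr


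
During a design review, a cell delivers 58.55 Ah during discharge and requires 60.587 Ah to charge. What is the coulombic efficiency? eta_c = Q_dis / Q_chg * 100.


Coulombic efficiency = 58.55/60.587 * 100% = 96.64%

96.64%


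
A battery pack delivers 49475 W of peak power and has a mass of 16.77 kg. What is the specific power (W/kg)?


SP = P / m = 49475 / 16.77 = 2950 W/kg

2950 W/kg


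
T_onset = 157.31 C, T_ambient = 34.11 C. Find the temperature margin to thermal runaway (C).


margin = T_onset - T_ambient = 157.31 - 34.11 = 123.2 C

123.2 C


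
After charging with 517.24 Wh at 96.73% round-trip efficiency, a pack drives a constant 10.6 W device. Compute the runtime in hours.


Step 1: E_discharge = eta/100 * E_charge = 96.73/100 * 517.24 = 500.33 Wh
Step 2: t = E_discharge / P = 500.33 / 10.6 = 47.20 hr

47.20 hr


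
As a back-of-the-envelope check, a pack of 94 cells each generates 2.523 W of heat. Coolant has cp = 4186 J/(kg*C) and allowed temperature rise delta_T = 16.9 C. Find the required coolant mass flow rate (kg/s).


Q_total = 94 * 2.523 = 237.16 W
m_dot = Q_total / (cp * dT) = 237.16 / (4186 * 16.9) = 0.003352 kg/s

0.003352 kg/s


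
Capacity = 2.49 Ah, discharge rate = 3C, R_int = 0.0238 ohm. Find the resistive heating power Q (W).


Step 1: I = C_rate * capacity = 3 * 2.49 = 7.47 A
Step 2: Q = I^2 * R = 7.47^2 * 0.0238 = 55.801 * 0.0238 = 1.328 W

1.328 W


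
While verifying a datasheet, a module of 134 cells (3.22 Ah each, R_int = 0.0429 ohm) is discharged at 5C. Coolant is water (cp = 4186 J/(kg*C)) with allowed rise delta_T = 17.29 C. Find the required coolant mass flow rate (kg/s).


Step 1: I = 5 * 3.22 = 16.1 A
Step 2: Q_cell = I^2 * R = 16.1^2 * 0.0429 = 11.12 W
Step 3: Q_total = 134 * 11.12 = 1490.1 W
Step 4: m_dot = Q_total / (cp * dT) = 1490.1 / (4186 * 17.29) = 0.02059 kg/s

0.02059 kg/s
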